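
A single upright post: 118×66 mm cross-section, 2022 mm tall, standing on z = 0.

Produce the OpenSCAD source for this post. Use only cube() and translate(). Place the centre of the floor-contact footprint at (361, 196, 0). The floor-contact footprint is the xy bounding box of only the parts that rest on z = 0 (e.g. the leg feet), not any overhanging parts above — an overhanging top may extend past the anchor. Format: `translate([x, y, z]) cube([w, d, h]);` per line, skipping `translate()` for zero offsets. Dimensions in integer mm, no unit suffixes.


translate([302, 163, 0]) cube([118, 66, 2022]);


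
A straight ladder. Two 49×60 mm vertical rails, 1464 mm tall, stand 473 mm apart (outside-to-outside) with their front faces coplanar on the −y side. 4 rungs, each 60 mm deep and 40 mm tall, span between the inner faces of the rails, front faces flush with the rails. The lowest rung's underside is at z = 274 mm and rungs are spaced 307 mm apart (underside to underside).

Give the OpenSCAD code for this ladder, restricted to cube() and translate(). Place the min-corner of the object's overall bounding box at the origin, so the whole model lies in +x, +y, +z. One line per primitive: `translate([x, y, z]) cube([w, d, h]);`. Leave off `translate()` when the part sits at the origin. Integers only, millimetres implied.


// rung span = 473 - 2*49 = 375
// rung[k] z = 274 + k*307
cube([49, 60, 1464]);
translate([424, 0, 0]) cube([49, 60, 1464]);
translate([49, 0, 274]) cube([375, 60, 40]);
translate([49, 0, 581]) cube([375, 60, 40]);
translate([49, 0, 888]) cube([375, 60, 40]);
translate([49, 0, 1195]) cube([375, 60, 40]);


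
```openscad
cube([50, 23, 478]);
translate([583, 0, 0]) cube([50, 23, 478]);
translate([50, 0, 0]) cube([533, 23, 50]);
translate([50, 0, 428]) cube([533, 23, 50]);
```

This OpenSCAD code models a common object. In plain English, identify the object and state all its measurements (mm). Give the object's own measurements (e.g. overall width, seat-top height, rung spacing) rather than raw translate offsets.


A rectangular picture frame lying in the x–z plane (depth along y). The opening is 533 mm wide (x) by 378 mm tall (z), surrounded by a border 50 mm wide on all four sides. The frame is 23 mm deep and is made of two full-height vertical stiles with two horizontal rails fitted between them.


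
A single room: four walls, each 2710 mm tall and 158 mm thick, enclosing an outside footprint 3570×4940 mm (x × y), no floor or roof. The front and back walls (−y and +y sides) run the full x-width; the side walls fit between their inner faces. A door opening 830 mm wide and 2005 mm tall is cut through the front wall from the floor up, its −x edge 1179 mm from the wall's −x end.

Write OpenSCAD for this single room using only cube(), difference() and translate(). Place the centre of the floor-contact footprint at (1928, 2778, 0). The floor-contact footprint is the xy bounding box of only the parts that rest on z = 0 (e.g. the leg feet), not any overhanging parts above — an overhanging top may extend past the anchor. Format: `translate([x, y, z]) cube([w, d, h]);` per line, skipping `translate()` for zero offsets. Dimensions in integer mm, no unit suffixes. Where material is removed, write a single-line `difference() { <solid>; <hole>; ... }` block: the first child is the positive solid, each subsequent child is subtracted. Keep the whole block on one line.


difference() { translate([143, 308, 0]) cube([3570, 158, 2710]); translate([1322, 308, 0]) cube([830, 158, 2005]); }
translate([143, 5090, 0]) cube([3570, 158, 2710]);
translate([143, 466, 0]) cube([158, 4624, 2710]);
translate([3555, 466, 0]) cube([158, 4624, 2710]);


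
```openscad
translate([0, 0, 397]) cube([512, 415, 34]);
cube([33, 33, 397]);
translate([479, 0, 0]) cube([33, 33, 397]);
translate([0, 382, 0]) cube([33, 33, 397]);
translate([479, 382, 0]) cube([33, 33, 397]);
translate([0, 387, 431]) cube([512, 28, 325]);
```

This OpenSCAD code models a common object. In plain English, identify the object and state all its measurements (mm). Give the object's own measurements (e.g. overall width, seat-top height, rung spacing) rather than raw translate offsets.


A chair. The seat is a 512×415×34 mm slab with its top at z = 431 mm, on four 33×33 mm corner legs (flush with the seat edges, standing on z = 0). A flat backrest 28 mm thick, 325 mm tall, spans the full seat width and rises from the seat top along its +y edge, rear face flush with the rear of the seat.


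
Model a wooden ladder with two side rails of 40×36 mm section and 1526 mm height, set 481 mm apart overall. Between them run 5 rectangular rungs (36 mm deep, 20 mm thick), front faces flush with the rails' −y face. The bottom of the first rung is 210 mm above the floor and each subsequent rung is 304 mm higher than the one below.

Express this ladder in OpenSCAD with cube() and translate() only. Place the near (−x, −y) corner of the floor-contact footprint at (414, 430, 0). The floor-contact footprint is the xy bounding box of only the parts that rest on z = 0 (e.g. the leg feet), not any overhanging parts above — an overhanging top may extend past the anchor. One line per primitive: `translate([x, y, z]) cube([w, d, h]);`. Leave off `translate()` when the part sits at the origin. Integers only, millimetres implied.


translate([414, 430, 0]) cube([40, 36, 1526]);
translate([855, 430, 0]) cube([40, 36, 1526]);
translate([454, 430, 210]) cube([401, 36, 20]);
translate([454, 430, 514]) cube([401, 36, 20]);
translate([454, 430, 818]) cube([401, 36, 20]);
translate([454, 430, 1122]) cube([401, 36, 20]);
translate([454, 430, 1426]) cube([401, 36, 20]);


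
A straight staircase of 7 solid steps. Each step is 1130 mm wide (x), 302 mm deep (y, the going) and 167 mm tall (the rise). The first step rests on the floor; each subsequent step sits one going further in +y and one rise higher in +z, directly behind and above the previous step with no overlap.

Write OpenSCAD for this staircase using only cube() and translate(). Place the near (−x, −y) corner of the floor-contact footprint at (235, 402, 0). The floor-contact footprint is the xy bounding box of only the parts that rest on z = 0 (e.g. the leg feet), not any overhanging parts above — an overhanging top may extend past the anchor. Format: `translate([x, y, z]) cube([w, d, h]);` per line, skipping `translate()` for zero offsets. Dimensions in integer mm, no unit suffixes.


translate([235, 402, 0]) cube([1130, 302, 167]);
translate([235, 704, 167]) cube([1130, 302, 167]);
translate([235, 1006, 334]) cube([1130, 302, 167]);
translate([235, 1308, 501]) cube([1130, 302, 167]);
translate([235, 1610, 668]) cube([1130, 302, 167]);
translate([235, 1912, 835]) cube([1130, 302, 167]);
translate([235, 2214, 1002]) cube([1130, 302, 167]);


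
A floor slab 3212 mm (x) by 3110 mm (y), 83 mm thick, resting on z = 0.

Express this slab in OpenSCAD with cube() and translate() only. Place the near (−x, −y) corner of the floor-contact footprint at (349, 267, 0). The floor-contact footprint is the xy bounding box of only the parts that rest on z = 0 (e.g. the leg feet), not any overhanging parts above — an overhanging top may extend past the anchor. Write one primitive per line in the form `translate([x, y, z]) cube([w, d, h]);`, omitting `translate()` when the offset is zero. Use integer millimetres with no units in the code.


translate([349, 267, 0]) cube([3212, 3110, 83]);


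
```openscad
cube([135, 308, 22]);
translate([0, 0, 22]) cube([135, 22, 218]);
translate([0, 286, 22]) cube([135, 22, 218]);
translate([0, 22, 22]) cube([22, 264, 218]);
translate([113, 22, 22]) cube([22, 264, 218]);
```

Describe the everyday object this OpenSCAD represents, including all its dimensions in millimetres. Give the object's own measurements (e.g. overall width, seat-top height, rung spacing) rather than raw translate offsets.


An open-topped rectangular box: outside dimensions 135×308×240 mm, with a uniform wall and base thickness of 22 mm. The base is a full 135×308 slab on the floor; four walls sit on top of the base. The front and back walls (the −y and +y sides) span the full width; the two side walls fit between them.


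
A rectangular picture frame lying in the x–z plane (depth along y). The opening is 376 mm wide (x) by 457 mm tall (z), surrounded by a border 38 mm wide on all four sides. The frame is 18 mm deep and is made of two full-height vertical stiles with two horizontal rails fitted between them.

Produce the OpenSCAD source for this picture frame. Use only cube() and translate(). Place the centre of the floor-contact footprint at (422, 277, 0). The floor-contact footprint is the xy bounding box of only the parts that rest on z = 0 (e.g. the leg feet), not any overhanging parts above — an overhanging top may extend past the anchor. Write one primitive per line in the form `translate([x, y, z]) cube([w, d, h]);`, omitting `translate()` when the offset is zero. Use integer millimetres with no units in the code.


translate([196, 268, 0]) cube([38, 18, 533]);
translate([610, 268, 0]) cube([38, 18, 533]);
translate([234, 268, 0]) cube([376, 18, 38]);
translate([234, 268, 495]) cube([376, 18, 38]);


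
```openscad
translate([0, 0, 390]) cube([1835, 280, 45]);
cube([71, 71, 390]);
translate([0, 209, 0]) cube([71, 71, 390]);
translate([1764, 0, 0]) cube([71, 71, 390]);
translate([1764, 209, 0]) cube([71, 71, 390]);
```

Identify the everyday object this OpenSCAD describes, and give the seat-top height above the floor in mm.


A bench. The seat-top height is 435 mm.

A long slab on four corner posts — a bench. The slab sits at z = 390 with thickness 45, so the top is 390 + 45 = 435 mm.


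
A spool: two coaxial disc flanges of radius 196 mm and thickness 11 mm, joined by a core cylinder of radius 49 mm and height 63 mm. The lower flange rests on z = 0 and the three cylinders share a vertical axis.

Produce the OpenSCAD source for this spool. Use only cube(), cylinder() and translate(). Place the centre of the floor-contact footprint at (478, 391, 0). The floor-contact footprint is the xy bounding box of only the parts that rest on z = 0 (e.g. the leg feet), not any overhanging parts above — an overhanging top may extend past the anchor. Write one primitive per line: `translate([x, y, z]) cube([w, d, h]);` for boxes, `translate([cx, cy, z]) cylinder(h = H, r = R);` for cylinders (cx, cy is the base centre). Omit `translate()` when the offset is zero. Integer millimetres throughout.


translate([478, 391, 0]) cylinder(h = 11, r = 196);
translate([478, 391, 11]) cylinder(h = 63, r = 49);
translate([478, 391, 74]) cylinder(h = 11, r = 196);


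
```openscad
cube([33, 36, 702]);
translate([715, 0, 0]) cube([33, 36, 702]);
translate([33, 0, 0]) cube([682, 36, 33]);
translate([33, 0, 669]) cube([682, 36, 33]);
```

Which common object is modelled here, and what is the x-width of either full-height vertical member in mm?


A picture frame. The border width is 33 mm.

Four thin pieces enclosing a rectangular opening — a picture frame. The two full-height stiles are 702 mm tall; the top rail sits at z = 669 and is 33 mm tall, so the border above the opening is 702 − 669 = 33 mm, matching the stile x-width.


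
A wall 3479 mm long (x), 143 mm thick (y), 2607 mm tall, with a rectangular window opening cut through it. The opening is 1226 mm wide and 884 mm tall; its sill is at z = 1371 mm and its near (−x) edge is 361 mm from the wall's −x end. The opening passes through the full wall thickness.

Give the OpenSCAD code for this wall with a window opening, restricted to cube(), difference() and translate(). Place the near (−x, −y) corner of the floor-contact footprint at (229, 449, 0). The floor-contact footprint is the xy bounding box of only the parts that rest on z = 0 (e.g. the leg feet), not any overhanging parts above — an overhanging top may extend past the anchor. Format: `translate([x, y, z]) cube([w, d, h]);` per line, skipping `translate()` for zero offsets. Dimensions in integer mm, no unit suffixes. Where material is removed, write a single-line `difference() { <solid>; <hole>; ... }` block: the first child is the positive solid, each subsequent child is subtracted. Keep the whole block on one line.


difference() { translate([229, 449, 0]) cube([3479, 143, 2607]); translate([590, 449, 1371]) cube([1226, 143, 884]); }


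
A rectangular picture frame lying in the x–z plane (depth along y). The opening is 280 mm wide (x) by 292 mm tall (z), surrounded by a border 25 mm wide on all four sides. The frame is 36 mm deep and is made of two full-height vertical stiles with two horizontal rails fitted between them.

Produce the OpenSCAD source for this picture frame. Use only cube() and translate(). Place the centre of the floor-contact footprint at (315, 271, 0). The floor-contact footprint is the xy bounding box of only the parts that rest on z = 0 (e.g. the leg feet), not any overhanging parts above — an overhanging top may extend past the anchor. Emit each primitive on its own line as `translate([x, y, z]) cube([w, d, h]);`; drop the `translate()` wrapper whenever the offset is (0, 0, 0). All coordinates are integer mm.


translate([150, 253, 0]) cube([25, 36, 342]);
translate([455, 253, 0]) cube([25, 36, 342]);
translate([175, 253, 0]) cube([280, 36, 25]);
translate([175, 253, 317]) cube([280, 36, 25]);


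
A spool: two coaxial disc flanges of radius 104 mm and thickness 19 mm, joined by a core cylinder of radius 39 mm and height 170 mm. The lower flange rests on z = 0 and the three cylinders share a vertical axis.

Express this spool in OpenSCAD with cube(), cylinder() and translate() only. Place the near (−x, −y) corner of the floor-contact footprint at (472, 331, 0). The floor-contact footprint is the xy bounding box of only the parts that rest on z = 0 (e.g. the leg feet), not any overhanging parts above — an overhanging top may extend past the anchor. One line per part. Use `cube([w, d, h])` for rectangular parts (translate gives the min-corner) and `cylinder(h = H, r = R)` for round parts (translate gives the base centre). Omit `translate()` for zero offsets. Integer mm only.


translate([576, 435, 0]) cylinder(h = 19, r = 104);
translate([576, 435, 19]) cylinder(h = 170, r = 39);
translate([576, 435, 189]) cylinder(h = 19, r = 104);


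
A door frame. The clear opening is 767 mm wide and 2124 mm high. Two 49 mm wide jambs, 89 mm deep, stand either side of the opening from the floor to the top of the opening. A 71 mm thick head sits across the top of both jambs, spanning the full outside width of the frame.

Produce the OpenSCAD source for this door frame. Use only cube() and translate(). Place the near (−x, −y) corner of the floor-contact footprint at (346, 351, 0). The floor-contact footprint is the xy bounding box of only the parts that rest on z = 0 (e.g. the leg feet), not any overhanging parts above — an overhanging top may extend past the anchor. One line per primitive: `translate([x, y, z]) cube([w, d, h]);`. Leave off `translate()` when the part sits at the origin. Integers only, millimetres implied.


translate([346, 351, 0]) cube([49, 89, 2124]);
translate([1162, 351, 0]) cube([49, 89, 2124]);
translate([346, 351, 2124]) cube([865, 89, 71]);


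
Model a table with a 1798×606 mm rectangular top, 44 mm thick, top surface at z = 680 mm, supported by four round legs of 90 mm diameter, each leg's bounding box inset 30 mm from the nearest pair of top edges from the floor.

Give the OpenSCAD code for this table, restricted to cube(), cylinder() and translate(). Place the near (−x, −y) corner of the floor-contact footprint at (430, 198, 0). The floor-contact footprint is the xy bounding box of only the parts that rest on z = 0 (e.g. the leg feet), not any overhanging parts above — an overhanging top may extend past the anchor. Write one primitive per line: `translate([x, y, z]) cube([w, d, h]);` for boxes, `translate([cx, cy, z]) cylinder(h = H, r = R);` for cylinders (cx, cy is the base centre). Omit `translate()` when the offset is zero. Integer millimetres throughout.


translate([400, 168, 636]) cube([1798, 606, 44]);
translate([475, 243, 0]) cylinder(h = 636, r = 45);
translate([2123, 243, 0]) cylinder(h = 636, r = 45);
translate([475, 699, 0]) cylinder(h = 636, r = 45);
translate([2123, 699, 0]) cylinder(h = 636, r = 45);


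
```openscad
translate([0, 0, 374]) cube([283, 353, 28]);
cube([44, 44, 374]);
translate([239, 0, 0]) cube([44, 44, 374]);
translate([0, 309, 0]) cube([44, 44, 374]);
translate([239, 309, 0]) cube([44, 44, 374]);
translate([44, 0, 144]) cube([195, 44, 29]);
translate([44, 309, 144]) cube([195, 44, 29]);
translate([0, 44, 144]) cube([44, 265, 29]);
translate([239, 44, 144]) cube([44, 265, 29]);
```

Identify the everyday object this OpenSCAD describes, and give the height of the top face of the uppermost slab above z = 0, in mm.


A stool. The seat height is 402 mm.

A 283×353×28 slab at z = 374 on four corner posts — a stool. The seat top is 374 + 28 = 402 mm.


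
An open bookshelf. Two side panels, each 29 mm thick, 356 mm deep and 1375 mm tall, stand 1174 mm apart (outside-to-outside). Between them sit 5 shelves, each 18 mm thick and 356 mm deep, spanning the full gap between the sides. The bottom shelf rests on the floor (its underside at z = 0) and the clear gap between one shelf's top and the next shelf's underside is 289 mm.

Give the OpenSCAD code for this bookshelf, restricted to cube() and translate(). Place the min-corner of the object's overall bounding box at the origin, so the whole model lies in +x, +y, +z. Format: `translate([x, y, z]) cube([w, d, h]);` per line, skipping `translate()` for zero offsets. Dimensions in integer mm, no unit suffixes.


cube([29, 356, 1375]);
translate([1145, 0, 0]) cube([29, 356, 1375]);
translate([29, 0, 0]) cube([1116, 356, 18]);
translate([29, 0, 307]) cube([1116, 356, 18]);
translate([29, 0, 614]) cube([1116, 356, 18]);
translate([29, 0, 921]) cube([1116, 356, 18]);
translate([29, 0, 1228]) cube([1116, 356, 18]);


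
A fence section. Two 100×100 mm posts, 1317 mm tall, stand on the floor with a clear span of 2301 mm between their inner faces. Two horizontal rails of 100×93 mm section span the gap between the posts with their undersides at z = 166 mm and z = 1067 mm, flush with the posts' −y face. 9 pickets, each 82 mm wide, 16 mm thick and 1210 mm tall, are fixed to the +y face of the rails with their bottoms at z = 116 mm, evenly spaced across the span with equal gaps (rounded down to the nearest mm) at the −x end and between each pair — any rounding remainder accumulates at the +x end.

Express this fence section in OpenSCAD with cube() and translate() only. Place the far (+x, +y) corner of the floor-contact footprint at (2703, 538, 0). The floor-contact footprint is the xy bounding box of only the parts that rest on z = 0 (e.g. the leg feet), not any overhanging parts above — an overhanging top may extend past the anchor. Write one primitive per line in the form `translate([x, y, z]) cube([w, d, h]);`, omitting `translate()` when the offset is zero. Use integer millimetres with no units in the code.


translate([202, 438, 0]) cube([100, 100, 1317]);
translate([2603, 438, 0]) cube([100, 100, 1317]);
translate([302, 438, 166]) cube([2301, 100, 93]);
translate([302, 438, 1067]) cube([2301, 100, 93]);
translate([458, 538, 116]) cube([82, 16, 1210]);
translate([696, 538, 116]) cube([82, 16, 1210]);
translate([934, 538, 116]) cube([82, 16, 1210]);
translate([1172, 538, 116]) cube([82, 16, 1210]);
translate([1410, 538, 116]) cube([82, 16, 1210]);
translate([1648, 538, 116]) cube([82, 16, 1210]);
translate([1886, 538, 116]) cube([82, 16, 1210]);
translate([2124, 538, 116]) cube([82, 16, 1210]);
translate([2362, 538, 116]) cube([82, 16, 1210]);


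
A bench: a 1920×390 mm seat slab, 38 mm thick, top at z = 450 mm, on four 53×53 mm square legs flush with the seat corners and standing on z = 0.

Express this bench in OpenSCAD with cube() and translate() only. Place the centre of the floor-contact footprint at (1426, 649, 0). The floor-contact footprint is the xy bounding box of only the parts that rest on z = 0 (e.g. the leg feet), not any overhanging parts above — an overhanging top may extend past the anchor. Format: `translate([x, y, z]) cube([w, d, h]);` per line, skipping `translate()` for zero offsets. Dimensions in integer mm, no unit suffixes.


translate([466, 454, 412]) cube([1920, 390, 38]);
translate([466, 454, 0]) cube([53, 53, 412]);
translate([466, 791, 0]) cube([53, 53, 412]);
translate([2333, 454, 0]) cube([53, 53, 412]);
translate([2333, 791, 0]) cube([53, 53, 412]);


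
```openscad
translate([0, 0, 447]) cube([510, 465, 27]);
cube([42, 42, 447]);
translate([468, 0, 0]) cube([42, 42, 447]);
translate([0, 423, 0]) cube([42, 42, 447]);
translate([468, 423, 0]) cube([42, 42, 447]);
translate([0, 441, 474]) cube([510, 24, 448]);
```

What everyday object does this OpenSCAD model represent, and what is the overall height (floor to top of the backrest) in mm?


A chair. The overall height is 922 mm.

A slab on four corner posts with a tall panel at the back — a chair. The seat slab sits at z = 447 with thickness 27, and the 448 mm backrest starts at the seat top, so the overall height is 447 + 27 + 448 = 922 mm.


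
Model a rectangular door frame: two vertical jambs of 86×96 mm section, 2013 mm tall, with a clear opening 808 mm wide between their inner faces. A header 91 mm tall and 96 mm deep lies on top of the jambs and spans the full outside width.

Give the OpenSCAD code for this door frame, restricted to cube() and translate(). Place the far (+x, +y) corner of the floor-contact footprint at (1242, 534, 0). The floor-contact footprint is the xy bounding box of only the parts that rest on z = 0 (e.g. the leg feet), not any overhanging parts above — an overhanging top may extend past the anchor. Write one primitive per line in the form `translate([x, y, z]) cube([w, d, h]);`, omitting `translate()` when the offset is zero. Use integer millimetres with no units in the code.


translate([262, 438, 0]) cube([86, 96, 2013]);
translate([1156, 438, 0]) cube([86, 96, 2013]);
translate([262, 438, 2013]) cube([980, 96, 91]);


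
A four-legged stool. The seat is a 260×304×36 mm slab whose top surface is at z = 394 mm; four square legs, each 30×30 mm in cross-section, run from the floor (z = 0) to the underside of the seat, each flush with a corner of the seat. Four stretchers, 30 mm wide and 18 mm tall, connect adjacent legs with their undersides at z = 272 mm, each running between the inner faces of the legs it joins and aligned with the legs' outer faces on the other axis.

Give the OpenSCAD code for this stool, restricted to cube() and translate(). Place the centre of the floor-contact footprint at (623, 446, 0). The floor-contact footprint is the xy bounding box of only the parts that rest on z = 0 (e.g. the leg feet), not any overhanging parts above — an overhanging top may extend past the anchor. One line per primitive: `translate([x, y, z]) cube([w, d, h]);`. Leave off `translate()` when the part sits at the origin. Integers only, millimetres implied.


translate([493, 294, 358]) cube([260, 304, 36]);
translate([493, 294, 0]) cube([30, 30, 358]);
translate([723, 294, 0]) cube([30, 30, 358]);
translate([493, 568, 0]) cube([30, 30, 358]);
translate([723, 568, 0]) cube([30, 30, 358]);
translate([523, 294, 272]) cube([200, 30, 18]);
translate([523, 568, 272]) cube([200, 30, 18]);
translate([493, 324, 272]) cube([30, 244, 18]);
translate([723, 324, 272]) cube([30, 244, 18]);


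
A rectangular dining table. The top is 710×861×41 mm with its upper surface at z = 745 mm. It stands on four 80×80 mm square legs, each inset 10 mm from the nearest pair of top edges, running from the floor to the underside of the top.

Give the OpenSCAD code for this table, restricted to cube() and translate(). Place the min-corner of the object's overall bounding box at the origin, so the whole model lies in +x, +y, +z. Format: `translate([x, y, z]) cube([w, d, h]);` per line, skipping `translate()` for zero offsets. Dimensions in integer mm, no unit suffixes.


translate([0, 0, 704]) cube([710, 861, 41]);
translate([10, 10, 0]) cube([80, 80, 704]);
translate([620, 10, 0]) cube([80, 80, 704]);
translate([10, 771, 0]) cube([80, 80, 704]);
translate([620, 771, 0]) cube([80, 80, 704]);


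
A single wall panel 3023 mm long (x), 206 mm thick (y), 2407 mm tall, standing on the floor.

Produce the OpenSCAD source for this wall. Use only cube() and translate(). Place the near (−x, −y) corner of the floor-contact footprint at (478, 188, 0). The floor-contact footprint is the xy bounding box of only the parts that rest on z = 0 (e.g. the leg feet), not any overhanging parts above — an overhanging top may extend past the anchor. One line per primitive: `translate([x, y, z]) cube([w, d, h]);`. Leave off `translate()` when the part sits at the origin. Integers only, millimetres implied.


translate([478, 188, 0]) cube([3023, 206, 2407]);


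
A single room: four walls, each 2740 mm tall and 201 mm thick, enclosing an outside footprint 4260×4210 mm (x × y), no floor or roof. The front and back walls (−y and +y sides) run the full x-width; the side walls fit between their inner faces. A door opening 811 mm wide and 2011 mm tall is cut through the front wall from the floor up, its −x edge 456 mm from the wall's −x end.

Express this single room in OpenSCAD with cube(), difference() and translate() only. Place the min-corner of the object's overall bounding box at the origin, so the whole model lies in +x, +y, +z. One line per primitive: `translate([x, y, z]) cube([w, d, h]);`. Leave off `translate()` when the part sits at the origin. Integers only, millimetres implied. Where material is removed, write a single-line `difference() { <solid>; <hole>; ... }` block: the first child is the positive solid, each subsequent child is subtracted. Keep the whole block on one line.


difference() { cube([4260, 201, 2740]); translate([456, 0, 0]) cube([811, 201, 2011]); }
translate([0, 4009, 0]) cube([4260, 201, 2740]);
translate([0, 201, 0]) cube([201, 3808, 2740]);
translate([4059, 201, 0]) cube([201, 3808, 2740]);


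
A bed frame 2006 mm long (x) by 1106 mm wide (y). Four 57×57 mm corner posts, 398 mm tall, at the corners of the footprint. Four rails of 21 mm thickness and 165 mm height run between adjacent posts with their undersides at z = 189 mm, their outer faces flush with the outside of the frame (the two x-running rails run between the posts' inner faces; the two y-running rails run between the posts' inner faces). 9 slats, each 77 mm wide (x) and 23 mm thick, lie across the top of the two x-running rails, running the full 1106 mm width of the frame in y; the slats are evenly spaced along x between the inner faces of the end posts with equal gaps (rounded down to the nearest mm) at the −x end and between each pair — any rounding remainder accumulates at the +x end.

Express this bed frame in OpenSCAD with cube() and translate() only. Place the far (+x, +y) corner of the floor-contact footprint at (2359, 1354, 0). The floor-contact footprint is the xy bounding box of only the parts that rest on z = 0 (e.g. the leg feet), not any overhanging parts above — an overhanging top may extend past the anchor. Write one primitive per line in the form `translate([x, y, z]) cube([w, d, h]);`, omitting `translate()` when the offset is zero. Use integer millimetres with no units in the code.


// slat z = rail_z + rail_h = 189 + 165 = 354
// slat gap = ⌊(1892 − 9·77) / 10⌋ = 119
translate([353, 248, 0]) cube([57, 57, 398]);
translate([353, 1297, 0]) cube([57, 57, 398]);
translate([2302, 248, 0]) cube([57, 57, 398]);
translate([2302, 1297, 0]) cube([57, 57, 398]);
translate([410, 248, 189]) cube([1892, 21, 165]);
translate([410, 1333, 189]) cube([1892, 21, 165]);
translate([353, 305, 189]) cube([21, 992, 165]);
translate([2338, 305, 189]) cube([21, 992, 165]);
translate([529, 248, 354]) cube([77, 1106, 23]);
translate([725, 248, 354]) cube([77, 1106, 23]);
translate([921, 248, 354]) cube([77, 1106, 23]);
translate([1117, 248, 354]) cube([77, 1106, 23]);
translate([1313, 248, 354]) cube([77, 1106, 23]);
translate([1509, 248, 354]) cube([77, 1106, 23]);
translate([1705, 248, 354]) cube([77, 1106, 23]);
translate([1901, 248, 354]) cube([77, 1106, 23]);
translate([2097, 248, 354]) cube([77, 1106, 23]);


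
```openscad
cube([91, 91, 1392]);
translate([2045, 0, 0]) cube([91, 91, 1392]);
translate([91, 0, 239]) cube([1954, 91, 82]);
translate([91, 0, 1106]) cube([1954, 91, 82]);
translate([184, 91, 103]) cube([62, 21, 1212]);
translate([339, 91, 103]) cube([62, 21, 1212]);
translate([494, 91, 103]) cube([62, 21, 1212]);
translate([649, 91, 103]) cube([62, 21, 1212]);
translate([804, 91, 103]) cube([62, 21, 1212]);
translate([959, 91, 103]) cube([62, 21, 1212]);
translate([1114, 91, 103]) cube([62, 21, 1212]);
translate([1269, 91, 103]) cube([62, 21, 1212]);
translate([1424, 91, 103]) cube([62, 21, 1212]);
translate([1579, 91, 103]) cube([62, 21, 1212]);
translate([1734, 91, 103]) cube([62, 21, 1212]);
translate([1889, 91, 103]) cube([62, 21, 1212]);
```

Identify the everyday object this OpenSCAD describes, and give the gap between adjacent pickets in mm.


A fence section. The picket gap is 93 mm.

Two posts, two rails, 12 pickets — a fence section. Span 1954 mm holds 12 pickets of 62 mm with 13 equal gaps: ⌊(1954 − 12·62) / 13⌋ = 93 mm.


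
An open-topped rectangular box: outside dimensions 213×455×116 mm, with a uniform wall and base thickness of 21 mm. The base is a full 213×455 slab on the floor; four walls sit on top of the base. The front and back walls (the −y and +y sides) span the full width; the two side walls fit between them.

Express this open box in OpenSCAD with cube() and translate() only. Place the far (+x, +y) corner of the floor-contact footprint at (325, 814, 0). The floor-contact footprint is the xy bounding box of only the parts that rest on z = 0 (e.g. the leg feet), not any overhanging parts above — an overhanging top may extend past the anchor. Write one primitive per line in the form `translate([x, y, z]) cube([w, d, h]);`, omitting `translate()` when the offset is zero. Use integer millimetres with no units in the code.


translate([112, 359, 0]) cube([213, 455, 21]);
translate([112, 359, 21]) cube([213, 21, 95]);
translate([112, 793, 21]) cube([213, 21, 95]);
translate([112, 380, 21]) cube([21, 413, 95]);
translate([304, 380, 21]) cube([21, 413, 95]);


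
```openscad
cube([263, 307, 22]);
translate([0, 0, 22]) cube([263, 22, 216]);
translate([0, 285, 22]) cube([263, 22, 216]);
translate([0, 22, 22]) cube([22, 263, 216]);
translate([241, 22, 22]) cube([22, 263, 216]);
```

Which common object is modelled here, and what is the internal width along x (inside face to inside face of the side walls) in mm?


An open box. The internal width is 219 mm.

A 263×307 base slab with four walls standing on it — an open box. The base is 263 mm wide and the walls are 22 mm thick, so the internal width is 263 − 2 × 22 = 219 mm.


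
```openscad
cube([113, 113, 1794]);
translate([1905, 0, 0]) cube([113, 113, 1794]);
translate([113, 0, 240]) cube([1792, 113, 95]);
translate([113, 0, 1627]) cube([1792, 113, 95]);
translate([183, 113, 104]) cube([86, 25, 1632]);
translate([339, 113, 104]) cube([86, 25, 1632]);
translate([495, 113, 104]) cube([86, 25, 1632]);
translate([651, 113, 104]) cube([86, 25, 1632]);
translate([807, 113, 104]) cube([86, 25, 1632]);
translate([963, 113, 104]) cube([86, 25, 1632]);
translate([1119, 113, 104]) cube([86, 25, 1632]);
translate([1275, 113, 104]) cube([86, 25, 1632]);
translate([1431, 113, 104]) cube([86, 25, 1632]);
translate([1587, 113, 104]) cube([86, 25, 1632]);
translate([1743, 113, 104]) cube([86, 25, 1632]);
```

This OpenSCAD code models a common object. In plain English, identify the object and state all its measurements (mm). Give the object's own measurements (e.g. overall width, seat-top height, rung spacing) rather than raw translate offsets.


A fence section. Two 113×113 mm posts, 1794 mm tall, stand on the floor with a clear span of 1792 mm between their inner faces. Two horizontal rails of 113×95 mm section span the gap between the posts with their undersides at z = 240 mm and z = 1627 mm, flush with the posts' −y face. 11 pickets, each 86 mm wide, 25 mm thick and 1632 mm tall, are fixed to the +y face of the rails with their bottoms at z = 104 mm, spaced across the span with a 70 mm gap after the −x post and between neighbouring pickets, with 76 mm left before the +x post.


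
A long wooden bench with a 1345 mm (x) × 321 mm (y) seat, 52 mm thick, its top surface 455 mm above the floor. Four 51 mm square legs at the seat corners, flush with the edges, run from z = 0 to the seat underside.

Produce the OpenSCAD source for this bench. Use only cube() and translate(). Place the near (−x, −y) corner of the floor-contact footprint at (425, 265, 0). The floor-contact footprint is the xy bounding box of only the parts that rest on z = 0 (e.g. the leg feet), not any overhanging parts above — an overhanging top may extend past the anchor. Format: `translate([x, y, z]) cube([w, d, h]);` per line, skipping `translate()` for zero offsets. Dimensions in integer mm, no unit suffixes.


// leg_h = 455 − 52 = 403
translate([425, 265, 403]) cube([1345, 321, 52]);
translate([425, 265, 0]) cube([51, 51, 403]);
translate([425, 535, 0]) cube([51, 51, 403]);
translate([1719, 265, 0]) cube([51, 51, 403]);
translate([1719, 535, 0]) cube([51, 51, 403]);


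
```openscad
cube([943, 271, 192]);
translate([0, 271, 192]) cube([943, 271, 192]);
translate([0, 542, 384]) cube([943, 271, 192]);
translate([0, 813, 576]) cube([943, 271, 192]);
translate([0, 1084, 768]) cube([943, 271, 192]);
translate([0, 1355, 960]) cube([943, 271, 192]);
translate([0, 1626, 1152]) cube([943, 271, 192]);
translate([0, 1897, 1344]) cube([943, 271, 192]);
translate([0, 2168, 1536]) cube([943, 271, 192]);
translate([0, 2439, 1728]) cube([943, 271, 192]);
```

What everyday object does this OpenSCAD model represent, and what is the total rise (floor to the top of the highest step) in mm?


A staircase. The total rise is 1920 mm.

10 identical blocks, each offset up and back from the previous — a staircase. Each step is 192 mm tall and there are 10 of them, so the total rise is 10 × 192 = 1920 mm.


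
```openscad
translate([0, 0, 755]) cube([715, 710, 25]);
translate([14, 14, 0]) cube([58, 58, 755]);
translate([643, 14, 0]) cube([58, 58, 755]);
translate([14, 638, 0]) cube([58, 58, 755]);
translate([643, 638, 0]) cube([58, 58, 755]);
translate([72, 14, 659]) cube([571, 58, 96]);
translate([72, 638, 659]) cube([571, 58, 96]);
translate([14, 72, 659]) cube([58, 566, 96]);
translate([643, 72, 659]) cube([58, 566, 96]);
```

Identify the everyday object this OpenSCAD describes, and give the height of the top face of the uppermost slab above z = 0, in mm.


A table. The table height is 780 mm.

A 715×710×25 slab sits at z = 755 on four 58 mm square posts — a table. The top surface is at 755 + 25 = 780 mm.


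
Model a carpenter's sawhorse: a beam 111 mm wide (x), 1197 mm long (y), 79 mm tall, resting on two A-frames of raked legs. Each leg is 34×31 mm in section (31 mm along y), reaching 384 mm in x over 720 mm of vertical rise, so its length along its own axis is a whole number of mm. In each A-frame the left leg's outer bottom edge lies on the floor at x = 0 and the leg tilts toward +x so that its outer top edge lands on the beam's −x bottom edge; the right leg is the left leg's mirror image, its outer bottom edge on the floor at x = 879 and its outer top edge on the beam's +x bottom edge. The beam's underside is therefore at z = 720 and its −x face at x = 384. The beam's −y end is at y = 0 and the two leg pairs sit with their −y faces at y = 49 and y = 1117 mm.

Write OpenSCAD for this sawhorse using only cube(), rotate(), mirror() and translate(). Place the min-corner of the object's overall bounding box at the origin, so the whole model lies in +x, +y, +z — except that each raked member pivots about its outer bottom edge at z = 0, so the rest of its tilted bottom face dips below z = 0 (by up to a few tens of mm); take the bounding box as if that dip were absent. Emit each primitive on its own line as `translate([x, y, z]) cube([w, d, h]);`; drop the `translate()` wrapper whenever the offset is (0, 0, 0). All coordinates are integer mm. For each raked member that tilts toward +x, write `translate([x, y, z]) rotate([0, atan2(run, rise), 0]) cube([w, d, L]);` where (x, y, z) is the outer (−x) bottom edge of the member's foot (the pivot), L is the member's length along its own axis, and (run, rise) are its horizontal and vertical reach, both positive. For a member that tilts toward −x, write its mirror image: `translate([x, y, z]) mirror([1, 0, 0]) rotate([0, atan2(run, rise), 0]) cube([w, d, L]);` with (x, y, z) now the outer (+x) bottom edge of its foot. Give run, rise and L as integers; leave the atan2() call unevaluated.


translate([384, 0, 720]) cube([111, 1197, 79]);
translate([0, 49, 0]) rotate([0, atan2(384, 720), 0]) cube([34, 31, 816]);
translate([879, 49, 0]) mirror([1, 0, 0]) rotate([0, atan2(384, 720), 0]) cube([34, 31, 816]);
translate([0, 1117, 0]) rotate([0, atan2(384, 720), 0]) cube([34, 31, 816]);
translate([879, 1117, 0]) mirror([1, 0, 0]) rotate([0, atan2(384, 720), 0]) cube([34, 31, 816]);


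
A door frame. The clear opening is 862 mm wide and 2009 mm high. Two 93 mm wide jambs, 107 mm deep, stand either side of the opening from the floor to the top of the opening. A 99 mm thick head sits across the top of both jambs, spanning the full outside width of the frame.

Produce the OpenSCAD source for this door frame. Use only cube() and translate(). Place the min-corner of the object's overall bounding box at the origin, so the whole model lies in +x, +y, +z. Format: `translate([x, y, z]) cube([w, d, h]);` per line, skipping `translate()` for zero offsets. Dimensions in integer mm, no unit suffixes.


cube([93, 107, 2009]);
translate([955, 0, 0]) cube([93, 107, 2009]);
translate([0, 0, 2009]) cube([1048, 107, 99]);


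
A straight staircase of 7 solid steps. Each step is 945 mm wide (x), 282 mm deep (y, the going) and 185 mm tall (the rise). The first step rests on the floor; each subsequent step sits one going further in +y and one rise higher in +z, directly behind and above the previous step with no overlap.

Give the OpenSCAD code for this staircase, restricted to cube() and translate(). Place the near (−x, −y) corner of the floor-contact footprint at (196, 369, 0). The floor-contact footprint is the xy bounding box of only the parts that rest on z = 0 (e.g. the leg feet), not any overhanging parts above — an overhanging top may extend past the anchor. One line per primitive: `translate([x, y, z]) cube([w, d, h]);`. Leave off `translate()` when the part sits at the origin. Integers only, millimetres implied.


translate([196, 369, 0]) cube([945, 282, 185]);
translate([196, 651, 185]) cube([945, 282, 185]);
translate([196, 933, 370]) cube([945, 282, 185]);
translate([196, 1215, 555]) cube([945, 282, 185]);
translate([196, 1497, 740]) cube([945, 282, 185]);
translate([196, 1779, 925]) cube([945, 282, 185]);
translate([196, 2061, 1110]) cube([945, 282, 185]);


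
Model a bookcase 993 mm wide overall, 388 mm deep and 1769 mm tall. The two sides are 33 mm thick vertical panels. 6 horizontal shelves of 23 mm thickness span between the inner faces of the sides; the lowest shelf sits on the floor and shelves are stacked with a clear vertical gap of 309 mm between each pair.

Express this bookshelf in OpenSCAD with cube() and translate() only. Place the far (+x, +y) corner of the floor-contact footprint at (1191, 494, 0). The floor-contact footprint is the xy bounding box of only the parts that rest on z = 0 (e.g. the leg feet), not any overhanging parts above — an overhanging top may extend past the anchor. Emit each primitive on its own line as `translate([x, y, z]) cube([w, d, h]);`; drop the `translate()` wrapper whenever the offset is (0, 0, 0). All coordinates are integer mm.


translate([198, 106, 0]) cube([33, 388, 1769]);
translate([1158, 106, 0]) cube([33, 388, 1769]);
translate([231, 106, 0]) cube([927, 388, 23]);
translate([231, 106, 332]) cube([927, 388, 23]);
translate([231, 106, 664]) cube([927, 388, 23]);
translate([231, 106, 996]) cube([927, 388, 23]);
translate([231, 106, 1328]) cube([927, 388, 23]);
translate([231, 106, 1660]) cube([927, 388, 23]);
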